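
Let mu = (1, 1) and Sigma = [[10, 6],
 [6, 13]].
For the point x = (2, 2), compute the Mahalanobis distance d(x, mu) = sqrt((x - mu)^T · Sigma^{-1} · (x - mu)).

Step 1 — centre the observation: (x - mu) = (1, 1).

Step 2 — invert Sigma. det(Sigma) = 10·13 - (6)² = 94.
  Sigma^{-1} = (1/det) · [[d, -b], [-b, a]] = [[0.1383, -0.0638],
 [-0.0638, 0.1064]].

Step 3 — form the quadratic (x - mu)^T · Sigma^{-1} · (x - mu):
  Sigma^{-1} · (x - mu) = (0.0745, 0.0426).
  (x - mu)^T · [Sigma^{-1} · (x - mu)] = (1)·(0.0745) + (1)·(0.0426) = 0.117.

Step 4 — take square root: d = √(0.117) ≈ 0.3421.

d(x, mu) = √(0.117) ≈ 0.3421


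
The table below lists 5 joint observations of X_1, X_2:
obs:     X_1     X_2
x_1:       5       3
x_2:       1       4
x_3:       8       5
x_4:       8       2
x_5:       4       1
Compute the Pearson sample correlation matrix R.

Step 1 — column means:
  mean(X_1) = (5 + 1 + 8 + 8 + 4) / 5 = 26/5 = 5.2
  mean(X_2) = (3 + 4 + 5 + 2 + 1) / 5 = 15/5 = 3

Step 2 — sample variances and covariances s[i,j] = (1/(n-1)) · Σ_k (x_{k,i} - mean_i) · (x_{k,j} - mean_j), with n-1 = 4:
  s[X_1,X_1] = ((-0.2)·(-0.2) + (-4.2)·(-4.2) + (2.8)·(2.8) + (2.8)·(2.8) + (-1.2)·(-1.2)) / 4 = 34.8/4 = 8.7
  s[X_1,X_2] = ((-0.2)·(0) + (-4.2)·(1) + (2.8)·(2) + (2.8)·(-1) + (-1.2)·(-2)) / 4 = 1/4 = 0.25
  s[X_2,X_2] = ((0)·(0) + (1)·(1) + (2)·(2) + (-1)·(-1) + (-2)·(-2)) / 4 = 10/4 = 2.5
  Sample standard deviations s_i = √(s[i,i]):
  s(X_1) = √(8.7) = 2.9496
  s(X_2) = √(2.5) = 1.5811

Step 3 — r_{ij} = s_{ij} / (s_i · s_j):
  r[X_1,X_1] = 1 (diagonal).
  r[X_1,X_2] = 0.25 / (2.9496 · 1.5811) = 0.25 / 4.6637 = 0.0536
  r[X_2,X_2] = 1 (diagonal).

R is symmetric with unit diagonal. Assembling:

R = [[1, 0.0536],
 [0.0536, 1]]


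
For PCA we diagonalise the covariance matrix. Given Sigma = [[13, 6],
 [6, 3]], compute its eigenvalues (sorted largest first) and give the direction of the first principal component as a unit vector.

Step 1 — characteristic polynomial of 2×2 Sigma:
  det(Sigma - λI) = λ² - trace · λ + det = 0.
  trace = 13 + 3 = 16, det = 13·3 - (6)² = 3.
Step 2 — discriminant:
  Δ = trace² - 4·det = 256 - 12 = 244.
Step 3 — eigenvalues:
  λ = (trace ± √Δ)/2 = (16 ± 15.6205)/2,
  λ_1 = 15.8102,  λ_2 = 0.1898.

Step 4 — unit eigenvector for λ_1: solve (Sigma - λ_1 I)v = 0. First row:
  (13 - 15.8102)·v_x + (6)·v_y = 0, i.e. (-2.8102)·v_x + (6)·v_y = 0,
  so v ∝ (b, λ_1 - a) = (6, 2.8102) = u.
  ||u|| = √((6)² + (2.8102)²) = √(43.8975) ≈ 6.6255,
  v_1 = u/||u|| ≈ (0.9056, 0.4242) (||v_1|| = 1).

λ_1 = 15.8102,  λ_2 = 0.1898;  v_1 ≈ (0.9056, 0.4242)


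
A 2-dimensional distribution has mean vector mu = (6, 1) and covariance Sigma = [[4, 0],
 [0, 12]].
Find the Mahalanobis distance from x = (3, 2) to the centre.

Step 1 — centre the observation: (x - mu) = (-3, 1).

Step 2 — invert Sigma. det(Sigma) = 4·12 - (0)² = 48.
  Sigma^{-1} = (1/det) · [[d, -b], [-b, a]] = [[0.25, 0],
 [0, 0.0833]].

Step 3 — form the quadratic (x - mu)^T · Sigma^{-1} · (x - mu):
  Sigma^{-1} · (x - mu) = (-0.75, 0.0833).
  (x - mu)^T · [Sigma^{-1} · (x - mu)] = (-3)·(-0.75) + (1)·(0.0833) = 2.3333.

Step 4 — take square root: d = √(2.3333) ≈ 1.5275.

d(x, mu) = √(2.3333) ≈ 1.5275


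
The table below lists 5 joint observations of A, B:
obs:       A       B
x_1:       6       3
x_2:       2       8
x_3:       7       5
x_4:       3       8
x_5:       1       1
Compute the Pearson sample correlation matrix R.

Step 1 — column means:
  mean(A) = (6 + 2 + 7 + 3 + 1) / 5 = 19/5 = 3.8
  mean(B) = (3 + 8 + 5 + 8 + 1) / 5 = 25/5 = 5

Step 2 — sample variances and covariances s[i,j] = (1/(n-1)) · Σ_k (x_{k,i} - mean_i) · (x_{k,j} - mean_j), with n-1 = 4:
  s[A,A] = ((2.2)·(2.2) + (-1.8)·(-1.8) + (3.2)·(3.2) + (-0.8)·(-0.8) + (-2.8)·(-2.8)) / 4 = 26.8/4 = 6.7
  s[A,B] = ((2.2)·(-2) + (-1.8)·(3) + (3.2)·(0) + (-0.8)·(3) + (-2.8)·(-4)) / 4 = -1/4 = -0.25
  s[B,B] = ((-2)·(-2) + (3)·(3) + (0)·(0) + (3)·(3) + (-4)·(-4)) / 4 = 38/4 = 9.5
  Sample standard deviations s_i = √(s[i,i]):
  s(A) = √(6.7) = 2.5884
  s(B) = √(9.5) = 3.0822

Step 3 — r_{ij} = s_{ij} / (s_i · s_j):
  r[A,A] = 1 (diagonal).
  r[A,B] = -0.25 / (2.5884 · 3.0822) = -0.25 / 7.9781 = -0.0313
  r[B,B] = 1 (diagonal).

R is symmetric with unit diagonal. Assembling:

R = [[1, -0.0313],
 [-0.0313, 1]]


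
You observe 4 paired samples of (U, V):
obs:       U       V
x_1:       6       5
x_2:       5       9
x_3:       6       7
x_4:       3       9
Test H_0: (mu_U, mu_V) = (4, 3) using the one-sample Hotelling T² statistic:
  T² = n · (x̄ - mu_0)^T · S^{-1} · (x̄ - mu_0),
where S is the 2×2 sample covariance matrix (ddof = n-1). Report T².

Step 1 — sample mean vector:
  mean(U) = (6 + 5 + 6 + 3) / 4 = 20/4 = 5
  mean(V) = (5 + 9 + 7 + 9) / 4 = 30/4 = 7.5
  x̄ = (5, 7.5),  deviation x̄ - mu_0 = (5, 7.5) - (4, 3) = (1, 4.5).

Step 2 — sample covariance matrix, S[i,j] = (1/(n-1)) · Σ_k (x_{k,i} - mean_i) · (x_{k,j} - mean_j), divisor n-1 = 3:
  S[U,U] = ((1)·(1) + (0)·(0) + (1)·(1) + (-2)·(-2)) / 3 = 6/3 = 2
  S[U,V] = ((1)·(-2.5) + (0)·(1.5) + (1)·(-0.5) + (-2)·(1.5)) / 3 = -6/3 = -2
  S[V,V] = ((-2.5)·(-2.5) + (1.5)·(1.5) + (-0.5)·(-0.5) + (1.5)·(1.5)) / 3 = 11/3 = 3.6667
  S = [[2, -2],
 [-2, 3.6667]].

Step 3 — invert S. det(S) = 2·3.6667 - (-2)² = 3.3333.
  S^{-1} = (1/det) · [[d, -b], [-b, a]] = [[1.1, 0.6],
 [0.6, 0.6]].

Step 4 — quadratic form (x̄ - mu_0)^T · S^{-1} · (x̄ - mu_0):
  S^{-1} · (x̄ - mu_0) = (3.8, 3.3),
  (x̄ - mu_0)^T · [...] = (1)·(3.8) + (4.5)·(3.3) = 18.65.

Step 5 — scale by n: T² = 4 · 18.65 = 74.6.

T² ≈ 74.6


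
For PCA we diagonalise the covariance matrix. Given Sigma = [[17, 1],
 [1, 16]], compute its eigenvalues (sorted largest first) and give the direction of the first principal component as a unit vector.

Step 1 — characteristic polynomial of 2×2 Sigma:
  det(Sigma - λI) = λ² - trace · λ + det = 0.
  trace = 17 + 16 = 33, det = 17·16 - (1)² = 271.
Step 2 — discriminant:
  Δ = trace² - 4·det = 1089 - 1084 = 5.
Step 3 — eigenvalues:
  λ = (trace ± √Δ)/2 = (33 ± 2.2361)/2,
  λ_1 = 17.618,  λ_2 = 15.382.

Step 4 — unit eigenvector for λ_1: solve (Sigma - λ_1 I)v = 0. First row:
  (17 - 17.618)·v_x + (1)·v_y = 0, i.e. (-0.618)·v_x + (1)·v_y = 0,
  so v ∝ (b, λ_1 - a) = (1, 0.618) = u.
  ||u|| = √((1)² + (0.618)²) = √(1.382) ≈ 1.1756,
  v_1 = u/||u|| ≈ (0.8507, 0.5257) (||v_1|| = 1).

λ_1 = 17.618,  λ_2 = 15.382;  v_1 ≈ (0.8507, 0.5257)


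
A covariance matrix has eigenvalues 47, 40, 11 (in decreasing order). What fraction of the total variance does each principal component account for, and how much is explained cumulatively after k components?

Step 1 — total variance = trace(Sigma) = Σ λ_i = 47 + 40 + 11 = 98.

Step 2 — fraction explained by component i = λ_i / Σ λ:
  PC1: 47/98 = 0.4796
  PC2: 40/98 = 0.4082
  PC3: 11/98 = 0.1122

Step 3 — cumulative fraction after k components = (λ_1 + ... + λ_k) / Σ λ:
  k = 1: 47/98 = 0.4796
  k = 2: (47 + 40)/98 = 87/98 = 0.8878
  k = 3: (47 + 40 + 11)/98 = 98/98 = 1

Summary (fraction, with percent):

explained: PC1 0.4796 (47.96%), PC2 0.4082 (40.82%), PC3 0.1122 (11.22%);  cumulative: 0.4796, 0.8878, 1


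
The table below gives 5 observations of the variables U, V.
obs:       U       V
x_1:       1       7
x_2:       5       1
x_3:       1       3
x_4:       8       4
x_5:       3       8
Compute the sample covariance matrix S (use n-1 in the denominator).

Step 1 — column means:
  mean(U) = (1 + 5 + 1 + 8 + 3) / 5 = 18/5 = 3.6
  mean(V) = (7 + 1 + 3 + 4 + 8) / 5 = 23/5 = 4.6

Step 2 — sample covariance S[i,j] = (1/(n-1)) · Σ_k (x_{k,i} - mean_i) · (x_{k,j} - mean_j), with n-1 = 4.
  S[U,U] = ((-2.6)·(-2.6) + (1.4)·(1.4) + (-2.6)·(-2.6) + (4.4)·(4.4) + (-0.6)·(-0.6)) / 4 = 35.2/4 = 8.8
  S[U,V] = ((-2.6)·(2.4) + (1.4)·(-3.6) + (-2.6)·(-1.6) + (4.4)·(-0.6) + (-0.6)·(3.4)) / 4 = -11.8/4 = -2.95
  S[V,V] = ((2.4)·(2.4) + (-3.6)·(-3.6) + (-1.6)·(-1.6) + (-0.6)·(-0.6) + (3.4)·(3.4)) / 4 = 33.2/4 = 8.3

S is symmetric (S[j,i] = S[i,j]). Assembling:

S = [[8.8, -2.95],
 [-2.95, 8.3]]


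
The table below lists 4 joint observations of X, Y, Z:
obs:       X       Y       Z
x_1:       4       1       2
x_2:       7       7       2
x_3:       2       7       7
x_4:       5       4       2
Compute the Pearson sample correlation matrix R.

Step 1 — column means:
  mean(X) = (4 + 7 + 2 + 5) / 4 = 18/4 = 4.5
  mean(Y) = (1 + 7 + 7 + 4) / 4 = 19/4 = 4.75
  mean(Z) = (2 + 2 + 7 + 2) / 4 = 13/4 = 3.25

Step 2 — sample variances and covariances s[i,j] = (1/(n-1)) · Σ_k (x_{k,i} - mean_i) · (x_{k,j} - mean_j), with n-1 = 3:
  s[X,X] = ((-0.5)·(-0.5) + (2.5)·(2.5) + (-2.5)·(-2.5) + (0.5)·(0.5)) / 3 = 13/3 = 4.3333
  s[X,Y] = ((-0.5)·(-3.75) + (2.5)·(2.25) + (-2.5)·(2.25) + (0.5)·(-0.75)) / 3 = 1.5/3 = 0.5
  s[X,Z] = ((-0.5)·(-1.25) + (2.5)·(-1.25) + (-2.5)·(3.75) + (0.5)·(-1.25)) / 3 = -12.5/3 = -4.1667
  s[Y,Y] = ((-3.75)·(-3.75) + (2.25)·(2.25) + (2.25)·(2.25) + (-0.75)·(-0.75)) / 3 = 24.75/3 = 8.25
  s[Y,Z] = ((-3.75)·(-1.25) + (2.25)·(-1.25) + (2.25)·(3.75) + (-0.75)·(-1.25)) / 3 = 11.25/3 = 3.75
  s[Z,Z] = ((-1.25)·(-1.25) + (-1.25)·(-1.25) + (3.75)·(3.75) + (-1.25)·(-1.25)) / 3 = 18.75/3 = 6.25
  Sample standard deviations s_i = √(s[i,i]):
  s(X) = √(4.3333) = 2.0817
  s(Y) = √(8.25) = 2.8723
  s(Z) = √(6.25) = 2.5

Step 3 — r_{ij} = s_{ij} / (s_i · s_j):
  r[X,X] = 1 (diagonal).
  r[X,Y] = 0.5 / (2.0817 · 2.8723) = 0.5 / 5.9791 = 0.0836
  r[X,Z] = -4.1667 / (2.0817 · 2.5) = -4.1667 / 5.2042 = -0.8006
  r[Y,Y] = 1 (diagonal).
  r[Y,Z] = 3.75 / (2.8723 · 2.5) = 3.75 / 7.1807 = 0.5222
  r[Z,Z] = 1 (diagonal).

R is symmetric with unit diagonal. Assembling:

R = [[1, 0.0836, -0.8006],
 [0.0836, 1, 0.5222],
 [-0.8006, 0.5222, 1]]


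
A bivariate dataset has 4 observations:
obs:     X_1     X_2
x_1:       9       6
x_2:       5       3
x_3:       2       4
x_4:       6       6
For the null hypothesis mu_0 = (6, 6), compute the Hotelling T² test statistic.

Step 1 — sample mean vector:
  mean(X_1) = (9 + 5 + 2 + 6) / 4 = 22/4 = 5.5
  mean(X_2) = (6 + 3 + 4 + 6) / 4 = 19/4 = 4.75
  x̄ = (5.5, 4.75),  deviation x̄ - mu_0 = (5.5, 4.75) - (6, 6) = (-0.5, -1.25).

Step 2 — sample covariance matrix, S[i,j] = (1/(n-1)) · Σ_k (x_{k,i} - mean_i) · (x_{k,j} - mean_j), divisor n-1 = 3:
  S[X_1,X_1] = ((3.5)·(3.5) + (-0.5)·(-0.5) + (-3.5)·(-3.5) + (0.5)·(0.5)) / 3 = 25/3 = 8.3333
  S[X_1,X_2] = ((3.5)·(1.25) + (-0.5)·(-1.75) + (-3.5)·(-0.75) + (0.5)·(1.25)) / 3 = 8.5/3 = 2.8333
  S[X_2,X_2] = ((1.25)·(1.25) + (-1.75)·(-1.75) + (-0.75)·(-0.75) + (1.25)·(1.25)) / 3 = 6.75/3 = 2.25
  S = [[8.3333, 2.8333],
 [2.8333, 2.25]].

Step 3 — invert S. det(S) = 8.3333·2.25 - (2.8333)² = 10.7222.
  S^{-1} = (1/det) · [[d, -b], [-b, a]] = [[0.2098, -0.2642],
 [-0.2642, 0.7772]].

Step 4 — quadratic form (x̄ - mu_0)^T · S^{-1} · (x̄ - mu_0):
  S^{-1} · (x̄ - mu_0) = (0.2254, -0.8394),
  (x̄ - mu_0)^T · [...] = (-0.5)·(0.2254) + (-1.25)·(-0.8394) = 0.9365.

Step 5 — scale by n: T² = 4 · 0.9365 = 3.7461.

T² ≈ 3.7461


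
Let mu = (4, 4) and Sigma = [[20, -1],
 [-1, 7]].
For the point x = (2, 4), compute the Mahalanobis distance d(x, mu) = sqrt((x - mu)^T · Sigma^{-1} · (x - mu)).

Step 1 — centre the observation: (x - mu) = (-2, 0).

Step 2 — invert Sigma. det(Sigma) = 20·7 - (-1)² = 139.
  Sigma^{-1} = (1/det) · [[d, -b], [-b, a]] = [[0.0504, 0.0072],
 [0.0072, 0.1439]].

Step 3 — form the quadratic (x - mu)^T · Sigma^{-1} · (x - mu):
  Sigma^{-1} · (x - mu) = (-0.1007, -0.0144).
  (x - mu)^T · [Sigma^{-1} · (x - mu)] = (-2)·(-0.1007) + (0)·(-0.0144) = 0.2014.

Step 4 — take square root: d = √(0.2014) ≈ 0.4488.

d(x, mu) = √(0.2014) ≈ 0.4488


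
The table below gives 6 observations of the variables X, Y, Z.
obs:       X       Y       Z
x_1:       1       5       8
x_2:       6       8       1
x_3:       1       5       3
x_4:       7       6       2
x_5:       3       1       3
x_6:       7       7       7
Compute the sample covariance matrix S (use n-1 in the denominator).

Step 1 — column means:
  mean(X) = (1 + 6 + 1 + 7 + 3 + 7) / 6 = 25/6 = 4.1667
  mean(Y) = (5 + 8 + 5 + 6 + 1 + 7) / 6 = 32/6 = 5.3333
  mean(Z) = (8 + 1 + 3 + 2 + 3 + 7) / 6 = 24/6 = 4

Step 2 — sample covariance S[i,j] = (1/(n-1)) · Σ_k (x_{k,i} - mean_i) · (x_{k,j} - mean_j), with n-1 = 5.
  S[X,X] = ((-3.1667)·(-3.1667) + (1.8333)·(1.8333) + (-3.1667)·(-3.1667) + (2.8333)·(2.8333) + (-1.1667)·(-1.1667) + (2.8333)·(2.8333)) / 5 = 40.8333/5 = 8.1667
  S[X,Y] = ((-3.1667)·(-0.3333) + (1.8333)·(2.6667) + (-3.1667)·(-0.3333) + (2.8333)·(0.6667) + (-1.1667)·(-4.3333) + (2.8333)·(1.6667)) / 5 = 18.6667/5 = 3.7333
  S[X,Z] = ((-3.1667)·(4) + (1.8333)·(-3) + (-3.1667)·(-1) + (2.8333)·(-2) + (-1.1667)·(-1) + (2.8333)·(3)) / 5 = -11/5 = -2.2
  S[Y,Y] = ((-0.3333)·(-0.3333) + (2.6667)·(2.6667) + (-0.3333)·(-0.3333) + (0.6667)·(0.6667) + (-4.3333)·(-4.3333) + (1.6667)·(1.6667)) / 5 = 29.3333/5 = 5.8667
  S[Y,Z] = ((-0.3333)·(4) + (2.6667)·(-3) + (-0.3333)·(-1) + (0.6667)·(-2) + (-4.3333)·(-1) + (1.6667)·(3)) / 5 = -1/5 = -0.2
  S[Z,Z] = ((4)·(4) + (-3)·(-3) + (-1)·(-1) + (-2)·(-2) + (-1)·(-1) + (3)·(3)) / 5 = 40/5 = 8

S is symmetric (S[j,i] = S[i,j]). Assembling:

S = [[8.1667, 3.7333, -2.2],
 [3.7333, 5.8667, -0.2],
 [-2.2, -0.2, 8]]


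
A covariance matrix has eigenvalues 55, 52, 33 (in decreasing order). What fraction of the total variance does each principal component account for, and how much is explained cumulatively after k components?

Step 1 — total variance = trace(Sigma) = Σ λ_i = 55 + 52 + 33 = 140.

Step 2 — fraction explained by component i = λ_i / Σ λ:
  PC1: 55/140 = 0.3929
  PC2: 52/140 = 0.3714
  PC3: 33/140 = 0.2357

Step 3 — cumulative fraction after k components = (λ_1 + ... + λ_k) / Σ λ:
  k = 1: 55/140 = 0.3929
  k = 2: (55 + 52)/140 = 107/140 = 0.7643
  k = 3: (55 + 52 + 33)/140 = 140/140 = 1

Summary (fraction, with percent):

explained: PC1 0.3929 (39.29%), PC2 0.3714 (37.14%), PC3 0.2357 (23.57%);  cumulative: 0.3929, 0.7643, 1


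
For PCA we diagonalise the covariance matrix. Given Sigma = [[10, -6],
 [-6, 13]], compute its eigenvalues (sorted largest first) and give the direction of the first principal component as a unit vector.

Step 1 — characteristic polynomial of 2×2 Sigma:
  det(Sigma - λI) = λ² - trace · λ + det = 0.
  trace = 10 + 13 = 23, det = 10·13 - (-6)² = 94.
Step 2 — discriminant:
  Δ = trace² - 4·det = 529 - 376 = 153.
Step 3 — eigenvalues:
  λ = (trace ± √Δ)/2 = (23 ± 12.3693)/2,
  λ_1 = 17.6847,  λ_2 = 5.3153.

Step 4 — unit eigenvector for λ_1: solve (Sigma - λ_1 I)v = 0. First row:
  (10 - 17.6847)·v_x + (-6)·v_y = 0, i.e. (-7.6847)·v_x + (-6)·v_y = 0,
  so v ∝ (b, λ_1 - a) = (-6, 7.6847); multiply by -1 so the first entry is positive: u = (6, -7.6847).
  ||u|| = √((6)² + (-7.6847)²) = √(95.054) ≈ 9.7496,
  v_1 = u/||u|| ≈ (0.6154, -0.7882) (||v_1|| = 1).

λ_1 = 17.6847,  λ_2 = 5.3153;  v_1 ≈ (0.6154, -0.7882)


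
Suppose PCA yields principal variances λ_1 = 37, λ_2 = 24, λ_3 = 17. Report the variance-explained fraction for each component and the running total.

Step 1 — total variance = trace(Sigma) = Σ λ_i = 37 + 24 + 17 = 78.

Step 2 — fraction explained by component i = λ_i / Σ λ:
  PC1: 37/78 = 0.4744
  PC2: 24/78 = 0.3077
  PC3: 17/78 = 0.2179

Step 3 — cumulative fraction after k components = (λ_1 + ... + λ_k) / Σ λ:
  k = 1: 37/78 = 0.4744
  k = 2: (37 + 24)/78 = 61/78 = 0.7821
  k = 3: (37 + 24 + 17)/78 = 78/78 = 1

Summary (fraction, with percent):

explained: PC1 0.4744 (47.44%), PC2 0.3077 (30.77%), PC3 0.2179 (21.79%);  cumulative: 0.4744, 0.7821, 1


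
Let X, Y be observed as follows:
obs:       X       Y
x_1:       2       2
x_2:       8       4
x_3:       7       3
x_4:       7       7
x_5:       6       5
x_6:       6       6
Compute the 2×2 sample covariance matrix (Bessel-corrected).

Step 1 — column means:
  mean(X) = (2 + 8 + 7 + 7 + 6 + 6) / 6 = 36/6 = 6
  mean(Y) = (2 + 4 + 3 + 7 + 5 + 6) / 6 = 27/6 = 4.5

Step 2 — sample covariance S[i,j] = (1/(n-1)) · Σ_k (x_{k,i} - mean_i) · (x_{k,j} - mean_j), with n-1 = 5.
  S[X,X] = ((-4)·(-4) + (2)·(2) + (1)·(1) + (1)·(1) + (0)·(0) + (0)·(0)) / 5 = 22/5 = 4.4
  S[X,Y] = ((-4)·(-2.5) + (2)·(-0.5) + (1)·(-1.5) + (1)·(2.5) + (0)·(0.5) + (0)·(1.5)) / 5 = 10/5 = 2
  S[Y,Y] = ((-2.5)·(-2.5) + (-0.5)·(-0.5) + (-1.5)·(-1.5) + (2.5)·(2.5) + (0.5)·(0.5) + (1.5)·(1.5)) / 5 = 17.5/5 = 3.5

S is symmetric (S[j,i] = S[i,j]). Assembling:

S = [[4.4, 2],
 [2, 3.5]]


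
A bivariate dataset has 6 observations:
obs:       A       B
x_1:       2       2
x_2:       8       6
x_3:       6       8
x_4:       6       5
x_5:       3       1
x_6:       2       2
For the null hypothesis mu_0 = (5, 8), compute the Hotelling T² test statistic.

Step 1 — sample mean vector:
  mean(A) = (2 + 8 + 6 + 6 + 3 + 2) / 6 = 27/6 = 4.5
  mean(B) = (2 + 6 + 8 + 5 + 1 + 2) / 6 = 24/6 = 4
  x̄ = (4.5, 4),  deviation x̄ - mu_0 = (4.5, 4) - (5, 8) = (-0.5, -4).

Step 2 — sample covariance matrix, S[i,j] = (1/(n-1)) · Σ_k (x_{k,i} - mean_i) · (x_{k,j} - mean_j), divisor n-1 = 5:
  S[A,A] = ((-2.5)·(-2.5) + (3.5)·(3.5) + (1.5)·(1.5) + (1.5)·(1.5) + (-1.5)·(-1.5) + (-2.5)·(-2.5)) / 5 = 31.5/5 = 6.3
  S[A,B] = ((-2.5)·(-2) + (3.5)·(2) + (1.5)·(4) + (1.5)·(1) + (-1.5)·(-3) + (-2.5)·(-2)) / 5 = 29/5 = 5.8
  S[B,B] = ((-2)·(-2) + (2)·(2) + (4)·(4) + (1)·(1) + (-3)·(-3) + (-2)·(-2)) / 5 = 38/5 = 7.6
  S = [[6.3, 5.8],
 [5.8, 7.6]].

Step 3 — invert S. det(S) = 6.3·7.6 - (5.8)² = 14.24.
  S^{-1} = (1/det) · [[d, -b], [-b, a]] = [[0.5337, -0.4073],
 [-0.4073, 0.4424]].

Step 4 — quadratic form (x̄ - mu_0)^T · S^{-1} · (x̄ - mu_0):
  S^{-1} · (x̄ - mu_0) = (1.3624, -1.566),
  (x̄ - mu_0)^T · [...] = (-0.5)·(1.3624) + (-4)·(-1.566) = 5.5829.

Step 5 — scale by n: T² = 6 · 5.5829 = 33.4972.

T² ≈ 33.4972


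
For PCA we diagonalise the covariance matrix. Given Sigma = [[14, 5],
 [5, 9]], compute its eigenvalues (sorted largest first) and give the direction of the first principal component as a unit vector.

Step 1 — characteristic polynomial of 2×2 Sigma:
  det(Sigma - λI) = λ² - trace · λ + det = 0.
  trace = 14 + 9 = 23, det = 14·9 - (5)² = 101.
Step 2 — discriminant:
  Δ = trace² - 4·det = 529 - 404 = 125.
Step 3 — eigenvalues:
  λ = (trace ± √Δ)/2 = (23 ± 11.1803)/2,
  λ_1 = 17.0902,  λ_2 = 5.9098.

Step 4 — unit eigenvector for λ_1: solve (Sigma - λ_1 I)v = 0. First row:
  (14 - 17.0902)·v_x + (5)·v_y = 0, i.e. (-3.0902)·v_x + (5)·v_y = 0,
  so v ∝ (b, λ_1 - a) = (5, 3.0902) = u.
  ||u|| = √((5)² + (3.0902)²) = √(34.5492) ≈ 5.8779,
  v_1 = u/||u|| ≈ (0.8507, 0.5257) (||v_1|| = 1).

λ_1 = 17.0902,  λ_2 = 5.9098;  v_1 ≈ (0.8507, 0.5257)


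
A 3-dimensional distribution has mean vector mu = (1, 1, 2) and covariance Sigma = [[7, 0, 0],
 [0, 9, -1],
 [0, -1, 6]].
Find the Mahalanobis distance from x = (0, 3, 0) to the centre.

Step 1 — centre the observation: (x - mu) = (-1, 2, -2).

Step 2 — invert Sigma (cofactor / det for 3×3, or solve directly):
  Sigma^{-1} = [[0.1429, 0, 0],
 [0, 0.1132, 0.0189],
 [0, 0.0189, 0.1698]].

Step 3 — form the quadratic (x - mu)^T · Sigma^{-1} · (x - mu):
  Sigma^{-1} · (x - mu) = (-0.1429, 0.1887, -0.3019).
  (x - mu)^T · [Sigma^{-1} · (x - mu)] = (-1)·(-0.1429) + (2)·(0.1887) + (-2)·(-0.3019) = 1.124.

Step 4 — take square root: d = √(1.124) ≈ 1.0602.

d(x, mu) = √(1.124) ≈ 1.0602


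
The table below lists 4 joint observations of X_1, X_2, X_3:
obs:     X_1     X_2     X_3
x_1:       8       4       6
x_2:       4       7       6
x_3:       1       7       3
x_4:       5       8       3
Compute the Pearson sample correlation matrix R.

Step 1 — column means:
  mean(X_1) = (8 + 4 + 1 + 5) / 4 = 18/4 = 4.5
  mean(X_2) = (4 + 7 + 7 + 8) / 4 = 26/4 = 6.5
  mean(X_3) = (6 + 6 + 3 + 3) / 4 = 18/4 = 4.5

Step 2 — sample variances and covariances s[i,j] = (1/(n-1)) · Σ_k (x_{k,i} - mean_i) · (x_{k,j} - mean_j), with n-1 = 3:
  s[X_1,X_1] = ((3.5)·(3.5) + (-0.5)·(-0.5) + (-3.5)·(-3.5) + (0.5)·(0.5)) / 3 = 25/3 = 8.3333
  s[X_1,X_2] = ((3.5)·(-2.5) + (-0.5)·(0.5) + (-3.5)·(0.5) + (0.5)·(1.5)) / 3 = -10/3 = -3.3333
  s[X_1,X_3] = ((3.5)·(1.5) + (-0.5)·(1.5) + (-3.5)·(-1.5) + (0.5)·(-1.5)) / 3 = 9/3 = 3
  s[X_2,X_2] = ((-2.5)·(-2.5) + (0.5)·(0.5) + (0.5)·(0.5) + (1.5)·(1.5)) / 3 = 9/3 = 3
  s[X_2,X_3] = ((-2.5)·(1.5) + (0.5)·(1.5) + (0.5)·(-1.5) + (1.5)·(-1.5)) / 3 = -6/3 = -2
  s[X_3,X_3] = ((1.5)·(1.5) + (1.5)·(1.5) + (-1.5)·(-1.5) + (-1.5)·(-1.5)) / 3 = 9/3 = 3
  Sample standard deviations s_i = √(s[i,i]):
  s(X_1) = √(8.3333) = 2.8868
  s(X_2) = √(3) = 1.7321
  s(X_3) = √(3) = 1.7321

Step 3 — r_{ij} = s_{ij} / (s_i · s_j):
  r[X_1,X_1] = 1 (diagonal).
  r[X_1,X_2] = -3.3333 / (2.8868 · 1.7321) = -3.3333 / 5 = -0.6667
  r[X_1,X_3] = 3 / (2.8868 · 1.7321) = 3 / 5 = 0.6
  r[X_2,X_2] = 1 (diagonal).
  r[X_2,X_3] = -2 / (1.7321 · 1.7321) = -2 / 3 = -0.6667
  r[X_3,X_3] = 1 (diagonal).

R is symmetric with unit diagonal. Assembling:

R = [[1, -0.6667, 0.6],
 [-0.6667, 1, -0.6667],
 [0.6, -0.6667, 1]]


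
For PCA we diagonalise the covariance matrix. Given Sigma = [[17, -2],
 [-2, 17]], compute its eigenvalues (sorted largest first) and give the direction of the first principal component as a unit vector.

Step 1 — characteristic polynomial of 2×2 Sigma:
  det(Sigma - λI) = λ² - trace · λ + det = 0.
  trace = 17 + 17 = 34, det = 17·17 - (-2)² = 285.
Step 2 — discriminant:
  Δ = trace² - 4·det = 1156 - 1140 = 16.
Step 3 — eigenvalues:
  λ = (trace ± √Δ)/2 = (34 ± 4)/2,
  λ_1 = 19,  λ_2 = 15.

Step 4 — unit eigenvector for λ_1: solve (Sigma - λ_1 I)v = 0. First row:
  (17 - 19)·v_x + (-2)·v_y = 0, i.e. (-2)·v_x + (-2)·v_y = 0,
  so v ∝ (b, λ_1 - a) = (-2, 2); multiply by -1 so the first entry is positive: u = (2, -2).
  ||u|| = √((2)² + (-2)²) = √(8) ≈ 2.8284,
  v_1 = u/||u|| ≈ (0.7071, -0.7071) (||v_1|| = 1).

λ_1 = 19,  λ_2 = 15;  v_1 ≈ (0.7071, -0.7071)


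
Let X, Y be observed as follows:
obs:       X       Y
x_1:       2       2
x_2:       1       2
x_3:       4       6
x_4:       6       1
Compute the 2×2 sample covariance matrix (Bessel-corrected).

Step 1 — column means:
  mean(X) = (2 + 1 + 4 + 6) / 4 = 13/4 = 3.25
  mean(Y) = (2 + 2 + 6 + 1) / 4 = 11/4 = 2.75

Step 2 — sample covariance S[i,j] = (1/(n-1)) · Σ_k (x_{k,i} - mean_i) · (x_{k,j} - mean_j), with n-1 = 3.
  S[X,X] = ((-1.25)·(-1.25) + (-2.25)·(-2.25) + (0.75)·(0.75) + (2.75)·(2.75)) / 3 = 14.75/3 = 4.9167
  S[X,Y] = ((-1.25)·(-0.75) + (-2.25)·(-0.75) + (0.75)·(3.25) + (2.75)·(-1.75)) / 3 = 0.25/3 = 0.0833
  S[Y,Y] = ((-0.75)·(-0.75) + (-0.75)·(-0.75) + (3.25)·(3.25) + (-1.75)·(-1.75)) / 3 = 14.75/3 = 4.9167

S is symmetric (S[j,i] = S[i,j]). Assembling:

S = [[4.9167, 0.0833],
 [0.0833, 4.9167]]


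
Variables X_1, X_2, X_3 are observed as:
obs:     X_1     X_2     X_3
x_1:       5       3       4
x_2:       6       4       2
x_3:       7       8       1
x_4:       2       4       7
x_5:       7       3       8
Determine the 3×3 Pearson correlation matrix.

Step 1 — column means:
  mean(X_1) = (5 + 6 + 7 + 2 + 7) / 5 = 27/5 = 5.4
  mean(X_2) = (3 + 4 + 8 + 4 + 3) / 5 = 22/5 = 4.4
  mean(X_3) = (4 + 2 + 1 + 7 + 8) / 5 = 22/5 = 4.4

Step 2 — sample variances and covariances s[i,j] = (1/(n-1)) · Σ_k (x_{k,i} - mean_i) · (x_{k,j} - mean_j), with n-1 = 4:
  s[X_1,X_1] = ((-0.4)·(-0.4) + (0.6)·(0.6) + (1.6)·(1.6) + (-3.4)·(-3.4) + (1.6)·(1.6)) / 4 = 17.2/4 = 4.3
  s[X_1,X_2] = ((-0.4)·(-1.4) + (0.6)·(-0.4) + (1.6)·(3.6) + (-3.4)·(-0.4) + (1.6)·(-1.4)) / 4 = 5.2/4 = 1.3
  s[X_1,X_3] = ((-0.4)·(-0.4) + (0.6)·(-2.4) + (1.6)·(-3.4) + (-3.4)·(2.6) + (1.6)·(3.6)) / 4 = -9.8/4 = -2.45
  s[X_2,X_2] = ((-1.4)·(-1.4) + (-0.4)·(-0.4) + (3.6)·(3.6) + (-0.4)·(-0.4) + (-1.4)·(-1.4)) / 4 = 17.2/4 = 4.3
  s[X_2,X_3] = ((-1.4)·(-0.4) + (-0.4)·(-2.4) + (3.6)·(-3.4) + (-0.4)·(2.6) + (-1.4)·(3.6)) / 4 = -16.8/4 = -4.2
  s[X_3,X_3] = ((-0.4)·(-0.4) + (-2.4)·(-2.4) + (-3.4)·(-3.4) + (2.6)·(2.6) + (3.6)·(3.6)) / 4 = 37.2/4 = 9.3
  Sample standard deviations s_i = √(s[i,i]):
  s(X_1) = √(4.3) = 2.0736
  s(X_2) = √(4.3) = 2.0736
  s(X_3) = √(9.3) = 3.0496

Step 3 — r_{ij} = s_{ij} / (s_i · s_j):
  r[X_1,X_1] = 1 (diagonal).
  r[X_1,X_2] = 1.3 / (2.0736 · 2.0736) = 1.3 / 4.3 = 0.3023
  r[X_1,X_3] = -2.45 / (2.0736 · 3.0496) = -2.45 / 6.3238 = -0.3874
  r[X_2,X_2] = 1 (diagonal).
  r[X_2,X_3] = -4.2 / (2.0736 · 3.0496) = -4.2 / 6.3238 = -0.6642
  r[X_3,X_3] = 1 (diagonal).

R is symmetric with unit diagonal. Assembling:

R = [[1, 0.3023, -0.3874],
 [0.3023, 1, -0.6642],
 [-0.3874, -0.6642, 1]]


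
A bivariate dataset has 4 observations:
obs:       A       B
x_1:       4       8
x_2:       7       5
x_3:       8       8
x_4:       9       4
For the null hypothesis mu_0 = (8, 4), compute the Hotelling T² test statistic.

Step 1 — sample mean vector:
  mean(A) = (4 + 7 + 8 + 9) / 4 = 28/4 = 7
  mean(B) = (8 + 5 + 8 + 4) / 4 = 25/4 = 6.25
  x̄ = (7, 6.25),  deviation x̄ - mu_0 = (7, 6.25) - (8, 4) = (-1, 2.25).

Step 2 — sample covariance matrix, S[i,j] = (1/(n-1)) · Σ_k (x_{k,i} - mean_i) · (x_{k,j} - mean_j), divisor n-1 = 3:
  S[A,A] = ((-3)·(-3) + (0)·(0) + (1)·(1) + (2)·(2)) / 3 = 14/3 = 4.6667
  S[A,B] = ((-3)·(1.75) + (0)·(-1.25) + (1)·(1.75) + (2)·(-2.25)) / 3 = -8/3 = -2.6667
  S[B,B] = ((1.75)·(1.75) + (-1.25)·(-1.25) + (1.75)·(1.75) + (-2.25)·(-2.25)) / 3 = 12.75/3 = 4.25
  S = [[4.6667, -2.6667],
 [-2.6667, 4.25]].

Step 3 — invert S. det(S) = 4.6667·4.25 - (-2.6667)² = 12.7222.
  S^{-1} = (1/det) · [[d, -b], [-b, a]] = [[0.3341, 0.2096],
 [0.2096, 0.3668]].

Step 4 — quadratic form (x̄ - mu_0)^T · S^{-1} · (x̄ - mu_0):
  S^{-1} · (x̄ - mu_0) = (0.1376, 0.6157),
  (x̄ - mu_0)^T · [...] = (-1)·(0.1376) + (2.25)·(0.6157) = 1.2478.

Step 5 — scale by n: T² = 4 · 1.2478 = 4.9913.

T² ≈ 4.9913


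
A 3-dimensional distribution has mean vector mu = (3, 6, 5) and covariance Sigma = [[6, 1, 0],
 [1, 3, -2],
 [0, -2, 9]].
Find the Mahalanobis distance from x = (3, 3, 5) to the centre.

Step 1 — centre the observation: (x - mu) = (0, -3, 0).

Step 2 — invert Sigma (cofactor / det for 3×3, or solve directly):
  Sigma^{-1} = [[0.1783, -0.0698, -0.0155],
 [-0.0698, 0.4186, 0.093],
 [-0.0155, 0.093, 0.1318]].

Step 3 — form the quadratic (x - mu)^T · Sigma^{-1} · (x - mu):
  Sigma^{-1} · (x - mu) = (0.2093, -1.2558, -0.2791).
  (x - mu)^T · [Sigma^{-1} · (x - mu)] = (0)·(0.2093) + (-3)·(-1.2558) + (0)·(-0.2791) = 3.7674.

Step 4 — take square root: d = √(3.7674) ≈ 1.941.

d(x, mu) = √(3.7674) ≈ 1.941


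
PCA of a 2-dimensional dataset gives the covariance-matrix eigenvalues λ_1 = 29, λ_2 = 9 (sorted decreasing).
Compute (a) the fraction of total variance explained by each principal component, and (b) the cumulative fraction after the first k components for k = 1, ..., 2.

Step 1 — total variance = trace(Sigma) = Σ λ_i = 29 + 9 = 38.

Step 2 — fraction explained by component i = λ_i / Σ λ:
  PC1: 29/38 = 0.7632
  PC2: 9/38 = 0.2368

Step 3 — cumulative fraction after k components = (λ_1 + ... + λ_k) / Σ λ:
  k = 1: 29/38 = 0.7632
  k = 2: (29 + 9)/38 = 38/38 = 1

Summary (fraction, with percent):

explained: PC1 0.7632 (76.32%), PC2 0.2368 (23.68%);  cumulative: 0.7632, 1


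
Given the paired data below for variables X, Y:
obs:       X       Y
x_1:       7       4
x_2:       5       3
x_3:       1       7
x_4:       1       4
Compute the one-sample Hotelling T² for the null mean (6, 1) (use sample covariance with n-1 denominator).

Step 1 — sample mean vector:
  mean(X) = (7 + 5 + 1 + 1) / 4 = 14/4 = 3.5
  mean(Y) = (4 + 3 + 7 + 4) / 4 = 18/4 = 4.5
  x̄ = (3.5, 4.5),  deviation x̄ - mu_0 = (3.5, 4.5) - (6, 1) = (-2.5, 3.5).

Step 2 — sample covariance matrix, S[i,j] = (1/(n-1)) · Σ_k (x_{k,i} - mean_i) · (x_{k,j} - mean_j), divisor n-1 = 3:
  S[X,X] = ((3.5)·(3.5) + (1.5)·(1.5) + (-2.5)·(-2.5) + (-2.5)·(-2.5)) / 3 = 27/3 = 9
  S[X,Y] = ((3.5)·(-0.5) + (1.5)·(-1.5) + (-2.5)·(2.5) + (-2.5)·(-0.5)) / 3 = -9/3 = -3
  S[Y,Y] = ((-0.5)·(-0.5) + (-1.5)·(-1.5) + (2.5)·(2.5) + (-0.5)·(-0.5)) / 3 = 9/3 = 3
  S = [[9, -3],
 [-3, 3]].

Step 3 — invert S. det(S) = 9·3 - (-3)² = 18.
  S^{-1} = (1/det) · [[d, -b], [-b, a]] = [[0.1667, 0.1667],
 [0.1667, 0.5]].

Step 4 — quadratic form (x̄ - mu_0)^T · S^{-1} · (x̄ - mu_0):
  S^{-1} · (x̄ - mu_0) = (0.1667, 1.3333),
  (x̄ - mu_0)^T · [...] = (-2.5)·(0.1667) + (3.5)·(1.3333) = 4.25.

Step 5 — scale by n: T² = 4 · 4.25 = 17.

T² ≈ 17


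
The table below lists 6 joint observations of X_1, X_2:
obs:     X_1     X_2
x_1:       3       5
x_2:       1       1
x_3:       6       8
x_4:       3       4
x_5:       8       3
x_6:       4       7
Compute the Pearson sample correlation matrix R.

Step 1 — column means:
  mean(X_1) = (3 + 1 + 6 + 3 + 8 + 4) / 6 = 25/6 = 4.1667
  mean(X_2) = (5 + 1 + 8 + 4 + 3 + 7) / 6 = 28/6 = 4.6667

Step 2 — sample variances and covariances s[i,j] = (1/(n-1)) · Σ_k (x_{k,i} - mean_i) · (x_{k,j} - mean_j), with n-1 = 5:
  s[X_1,X_1] = ((-1.1667)·(-1.1667) + (-3.1667)·(-3.1667) + (1.8333)·(1.8333) + (-1.1667)·(-1.1667) + (3.8333)·(3.8333) + (-0.1667)·(-0.1667)) / 5 = 30.8333/5 = 6.1667
  s[X_1,X_2] = ((-1.1667)·(0.3333) + (-3.1667)·(-3.6667) + (1.8333)·(3.3333) + (-1.1667)·(-0.6667) + (3.8333)·(-1.6667) + (-0.1667)·(2.3333)) / 5 = 11.3333/5 = 2.2667
  s[X_2,X_2] = ((0.3333)·(0.3333) + (-3.6667)·(-3.6667) + (3.3333)·(3.3333) + (-0.6667)·(-0.6667) + (-1.6667)·(-1.6667) + (2.3333)·(2.3333)) / 5 = 33.3333/5 = 6.6667
  Sample standard deviations s_i = √(s[i,i]):
  s(X_1) = √(6.1667) = 2.4833
  s(X_2) = √(6.6667) = 2.582

Step 3 — r_{ij} = s_{ij} / (s_i · s_j):
  r[X_1,X_1] = 1 (diagonal).
  r[X_1,X_2] = 2.2667 / (2.4833 · 2.582) = 2.2667 / 6.4118 = 0.3535
  r[X_2,X_2] = 1 (diagonal).

R is symmetric with unit diagonal. Assembling:

R = [[1, 0.3535],
 [0.3535, 1]]


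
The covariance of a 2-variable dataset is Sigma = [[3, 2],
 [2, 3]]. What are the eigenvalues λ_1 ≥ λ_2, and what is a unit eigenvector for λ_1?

Step 1 — characteristic polynomial of 2×2 Sigma:
  det(Sigma - λI) = λ² - trace · λ + det = 0.
  trace = 3 + 3 = 6, det = 3·3 - (2)² = 5.
Step 2 — discriminant:
  Δ = trace² - 4·det = 36 - 20 = 16.
Step 3 — eigenvalues:
  λ = (trace ± √Δ)/2 = (6 ± 4)/2,
  λ_1 = 5,  λ_2 = 1.

Step 4 — unit eigenvector for λ_1: solve (Sigma - λ_1 I)v = 0. First row:
  (3 - 5)·v_x + (2)·v_y = 0, i.e. (-2)·v_x + (2)·v_y = 0,
  so v ∝ (b, λ_1 - a) = (2, 2) = u.
  ||u|| = √((2)² + (2)²) = √(8) ≈ 2.8284,
  v_1 = u/||u|| ≈ (0.7071, 0.7071) (||v_1|| = 1).

λ_1 = 5,  λ_2 = 1;  v_1 ≈ (0.7071, 0.7071)


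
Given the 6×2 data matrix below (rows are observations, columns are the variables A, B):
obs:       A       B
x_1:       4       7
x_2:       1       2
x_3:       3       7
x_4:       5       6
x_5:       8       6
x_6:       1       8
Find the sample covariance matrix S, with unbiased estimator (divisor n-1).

Step 1 — column means:
  mean(A) = (4 + 1 + 3 + 5 + 8 + 1) / 6 = 22/6 = 3.6667
  mean(B) = (7 + 2 + 7 + 6 + 6 + 8) / 6 = 36/6 = 6

Step 2 — sample covariance S[i,j] = (1/(n-1)) · Σ_k (x_{k,i} - mean_i) · (x_{k,j} - mean_j), with n-1 = 5.
  S[A,A] = ((0.3333)·(0.3333) + (-2.6667)·(-2.6667) + (-0.6667)·(-0.6667) + (1.3333)·(1.3333) + (4.3333)·(4.3333) + (-2.6667)·(-2.6667)) / 5 = 35.3333/5 = 7.0667
  S[A,B] = ((0.3333)·(1) + (-2.6667)·(-4) + (-0.6667)·(1) + (1.3333)·(0) + (4.3333)·(0) + (-2.6667)·(2)) / 5 = 5/5 = 1
  S[B,B] = ((1)·(1) + (-4)·(-4) + (1)·(1) + (0)·(0) + (0)·(0) + (2)·(2)) / 5 = 22/5 = 4.4

S is symmetric (S[j,i] = S[i,j]). Assembling:

S = [[7.0667, 1],
 [1, 4.4]]


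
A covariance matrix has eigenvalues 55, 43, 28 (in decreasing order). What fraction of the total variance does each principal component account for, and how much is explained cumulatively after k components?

Step 1 — total variance = trace(Sigma) = Σ λ_i = 55 + 43 + 28 = 126.

Step 2 — fraction explained by component i = λ_i / Σ λ:
  PC1: 55/126 = 0.4365
  PC2: 43/126 = 0.3413
  PC3: 28/126 = 0.2222

Step 3 — cumulative fraction after k components = (λ_1 + ... + λ_k) / Σ λ:
  k = 1: 55/126 = 0.4365
  k = 2: (55 + 43)/126 = 98/126 = 0.7778
  k = 3: (55 + 43 + 28)/126 = 126/126 = 1

Summary (fraction, with percent):

explained: PC1 0.4365 (43.65%), PC2 0.3413 (34.13%), PC3 0.2222 (22.22%);  cumulative: 0.4365, 0.7778, 1


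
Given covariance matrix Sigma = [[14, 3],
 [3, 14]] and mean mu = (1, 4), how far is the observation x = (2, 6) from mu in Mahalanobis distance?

Step 1 — centre the observation: (x - mu) = (1, 2).

Step 2 — invert Sigma. det(Sigma) = 14·14 - (3)² = 187.
  Sigma^{-1} = (1/det) · [[d, -b], [-b, a]] = [[0.0749, -0.016],
 [-0.016, 0.0749]].

Step 3 — form the quadratic (x - mu)^T · Sigma^{-1} · (x - mu):
  Sigma^{-1} · (x - mu) = (0.0428, 0.1337).
  (x - mu)^T · [Sigma^{-1} · (x - mu)] = (1)·(0.0428) + (2)·(0.1337) = 0.3102.

Step 4 — take square root: d = √(0.3102) ≈ 0.5569.

d(x, mu) = √(0.3102) ≈ 0.5569


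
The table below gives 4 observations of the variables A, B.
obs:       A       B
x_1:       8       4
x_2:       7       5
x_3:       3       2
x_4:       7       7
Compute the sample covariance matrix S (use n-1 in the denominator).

Step 1 — column means:
  mean(A) = (8 + 7 + 3 + 7) / 4 = 25/4 = 6.25
  mean(B) = (4 + 5 + 2 + 7) / 4 = 18/4 = 4.5

Step 2 — sample covariance S[i,j] = (1/(n-1)) · Σ_k (x_{k,i} - mean_i) · (x_{k,j} - mean_j), with n-1 = 3.
  S[A,A] = ((1.75)·(1.75) + (0.75)·(0.75) + (-3.25)·(-3.25) + (0.75)·(0.75)) / 3 = 14.75/3 = 4.9167
  S[A,B] = ((1.75)·(-0.5) + (0.75)·(0.5) + (-3.25)·(-2.5) + (0.75)·(2.5)) / 3 = 9.5/3 = 3.1667
  S[B,B] = ((-0.5)·(-0.5) + (0.5)·(0.5) + (-2.5)·(-2.5) + (2.5)·(2.5)) / 3 = 13/3 = 4.3333

S is symmetric (S[j,i] = S[i,j]). Assembling:

S = [[4.9167, 3.1667],
 [3.1667, 4.3333]]


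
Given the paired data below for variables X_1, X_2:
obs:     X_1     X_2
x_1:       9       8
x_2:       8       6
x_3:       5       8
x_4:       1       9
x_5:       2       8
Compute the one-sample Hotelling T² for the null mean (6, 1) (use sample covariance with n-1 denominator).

Step 1 — sample mean vector:
  mean(X_1) = (9 + 8 + 5 + 1 + 2) / 5 = 25/5 = 5
  mean(X_2) = (8 + 6 + 8 + 9 + 8) / 5 = 39/5 = 7.8
  x̄ = (5, 7.8),  deviation x̄ - mu_0 = (5, 7.8) - (6, 1) = (-1, 6.8).

Step 2 — sample covariance matrix, S[i,j] = (1/(n-1)) · Σ_k (x_{k,i} - mean_i) · (x_{k,j} - mean_j), divisor n-1 = 4:
  S[X_1,X_1] = ((4)·(4) + (3)·(3) + (0)·(0) + (-4)·(-4) + (-3)·(-3)) / 4 = 50/4 = 12.5
  S[X_1,X_2] = ((4)·(0.2) + (3)·(-1.8) + (0)·(0.2) + (-4)·(1.2) + (-3)·(0.2)) / 4 = -10/4 = -2.5
  S[X_2,X_2] = ((0.2)·(0.2) + (-1.8)·(-1.8) + (0.2)·(0.2) + (1.2)·(1.2) + (0.2)·(0.2)) / 4 = 4.8/4 = 1.2
  S = [[12.5, -2.5],
 [-2.5, 1.2]].

Step 3 — invert S. det(S) = 12.5·1.2 - (-2.5)² = 8.75.
  S^{-1} = (1/det) · [[d, -b], [-b, a]] = [[0.1371, 0.2857],
 [0.2857, 1.4286]].

Step 4 — quadratic form (x̄ - mu_0)^T · S^{-1} · (x̄ - mu_0):
  S^{-1} · (x̄ - mu_0) = (1.8057, 9.4286),
  (x̄ - mu_0)^T · [...] = (-1)·(1.8057) + (6.8)·(9.4286) = 62.3086.

Step 5 — scale by n: T² = 5 · 62.3086 = 311.5429.

T² ≈ 311.5429


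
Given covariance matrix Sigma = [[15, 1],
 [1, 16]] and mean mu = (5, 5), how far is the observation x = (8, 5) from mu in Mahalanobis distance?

Step 1 — centre the observation: (x - mu) = (3, 0).

Step 2 — invert Sigma. det(Sigma) = 15·16 - (1)² = 239.
  Sigma^{-1} = (1/det) · [[d, -b], [-b, a]] = [[0.0669, -0.0042],
 [-0.0042, 0.0628]].

Step 3 — form the quadratic (x - mu)^T · Sigma^{-1} · (x - mu):
  Sigma^{-1} · (x - mu) = (0.2008, -0.0126).
  (x - mu)^T · [Sigma^{-1} · (x - mu)] = (3)·(0.2008) + (0)·(-0.0126) = 0.6025.

Step 4 — take square root: d = √(0.6025) ≈ 0.7762.

d(x, mu) = √(0.6025) ≈ 0.7762


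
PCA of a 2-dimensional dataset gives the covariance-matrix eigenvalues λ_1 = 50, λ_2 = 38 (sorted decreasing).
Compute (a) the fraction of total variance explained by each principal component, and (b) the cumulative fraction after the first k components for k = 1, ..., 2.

Step 1 — total variance = trace(Sigma) = Σ λ_i = 50 + 38 = 88.

Step 2 — fraction explained by component i = λ_i / Σ λ:
  PC1: 50/88 = 0.5682
  PC2: 38/88 = 0.4318

Step 3 — cumulative fraction after k components = (λ_1 + ... + λ_k) / Σ λ:
  k = 1: 50/88 = 0.5682
  k = 2: (50 + 38)/88 = 88/88 = 1

Summary (fraction, with percent):

explained: PC1 0.5682 (56.82%), PC2 0.4318 (43.18%);  cumulative: 0.5682, 1


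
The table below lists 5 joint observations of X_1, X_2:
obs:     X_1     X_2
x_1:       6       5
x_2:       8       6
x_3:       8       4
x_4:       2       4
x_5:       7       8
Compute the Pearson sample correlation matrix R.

Step 1 — column means:
  mean(X_1) = (6 + 8 + 8 + 2 + 7) / 5 = 31/5 = 6.2
  mean(X_2) = (5 + 6 + 4 + 4 + 8) / 5 = 27/5 = 5.4

Step 2 — sample variances and covariances s[i,j] = (1/(n-1)) · Σ_k (x_{k,i} - mean_i) · (x_{k,j} - mean_j), with n-1 = 4:
  s[X_1,X_1] = ((-0.2)·(-0.2) + (1.8)·(1.8) + (1.8)·(1.8) + (-4.2)·(-4.2) + (0.8)·(0.8)) / 4 = 24.8/4 = 6.2
  s[X_1,X_2] = ((-0.2)·(-0.4) + (1.8)·(0.6) + (1.8)·(-1.4) + (-4.2)·(-1.4) + (0.8)·(2.6)) / 4 = 6.6/4 = 1.65
  s[X_2,X_2] = ((-0.4)·(-0.4) + (0.6)·(0.6) + (-1.4)·(-1.4) + (-1.4)·(-1.4) + (2.6)·(2.6)) / 4 = 11.2/4 = 2.8
  Sample standard deviations s_i = √(s[i,i]):
  s(X_1) = √(6.2) = 2.49
  s(X_2) = √(2.8) = 1.6733

Step 3 — r_{ij} = s_{ij} / (s_i · s_j):
  r[X_1,X_1] = 1 (diagonal).
  r[X_1,X_2] = 1.65 / (2.49 · 1.6733) = 1.65 / 4.1665 = 0.396
  r[X_2,X_2] = 1 (diagonal).

R is symmetric with unit diagonal. Assembling:

R = [[1, 0.396],
 [0.396, 1]]


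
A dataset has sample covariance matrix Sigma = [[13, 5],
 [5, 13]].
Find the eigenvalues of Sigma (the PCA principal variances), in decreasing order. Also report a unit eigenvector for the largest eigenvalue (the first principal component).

Step 1 — characteristic polynomial of 2×2 Sigma:
  det(Sigma - λI) = λ² - trace · λ + det = 0.
  trace = 13 + 13 = 26, det = 13·13 - (5)² = 144.
Step 2 — discriminant:
  Δ = trace² - 4·det = 676 - 576 = 100.
Step 3 — eigenvalues:
  λ = (trace ± √Δ)/2 = (26 ± 10)/2,
  λ_1 = 18,  λ_2 = 8.

Step 4 — unit eigenvector for λ_1: solve (Sigma - λ_1 I)v = 0. First row:
  (13 - 18)·v_x + (5)·v_y = 0, i.e. (-5)·v_x + (5)·v_y = 0,
  so v ∝ (b, λ_1 - a) = (5, 5) = u.
  ||u|| = √((5)² + (5)²) = √(50) ≈ 7.0711,
  v_1 = u/||u|| ≈ (0.7071, 0.7071) (||v_1|| = 1).

λ_1 = 18,  λ_2 = 8;  v_1 ≈ (0.7071, 0.7071)


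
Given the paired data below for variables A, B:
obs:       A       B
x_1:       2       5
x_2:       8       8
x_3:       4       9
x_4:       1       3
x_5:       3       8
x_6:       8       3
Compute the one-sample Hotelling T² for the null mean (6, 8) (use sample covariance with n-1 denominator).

Step 1 — sample mean vector:
  mean(A) = (2 + 8 + 4 + 1 + 3 + 8) / 6 = 26/6 = 4.3333
  mean(B) = (5 + 8 + 9 + 3 + 8 + 3) / 6 = 36/6 = 6
  x̄ = (4.3333, 6),  deviation x̄ - mu_0 = (4.3333, 6) - (6, 8) = (-1.6667, -2).

Step 2 — sample covariance matrix, S[i,j] = (1/(n-1)) · Σ_k (x_{k,i} - mean_i) · (x_{k,j} - mean_j), divisor n-1 = 5:
  S[A,A] = ((-2.3333)·(-2.3333) + (3.6667)·(3.6667) + (-0.3333)·(-0.3333) + (-3.3333)·(-3.3333) + (-1.3333)·(-1.3333) + (3.6667)·(3.6667)) / 5 = 45.3333/5 = 9.0667
  S[A,B] = ((-2.3333)·(-1) + (3.6667)·(2) + (-0.3333)·(3) + (-3.3333)·(-3) + (-1.3333)·(2) + (3.6667)·(-3)) / 5 = 5/5 = 1
  S[B,B] = ((-1)·(-1) + (2)·(2) + (3)·(3) + (-3)·(-3) + (2)·(2) + (-3)·(-3)) / 5 = 36/5 = 7.2
  S = [[9.0667, 1],
 [1, 7.2]].

Step 3 — invert S. det(S) = 9.0667·7.2 - (1)² = 64.28.
  S^{-1} = (1/det) · [[d, -b], [-b, a]] = [[0.112, -0.0156],
 [-0.0156, 0.141]].

Step 4 — quadratic form (x̄ - mu_0)^T · S^{-1} · (x̄ - mu_0):
  S^{-1} · (x̄ - mu_0) = (-0.1556, -0.2562),
  (x̄ - mu_0)^T · [...] = (-1.6667)·(-0.1556) + (-2)·(-0.2562) = 0.7716.

Step 5 — scale by n: T² = 6 · 0.7716 = 4.6297.

T² ≈ 4.6297
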